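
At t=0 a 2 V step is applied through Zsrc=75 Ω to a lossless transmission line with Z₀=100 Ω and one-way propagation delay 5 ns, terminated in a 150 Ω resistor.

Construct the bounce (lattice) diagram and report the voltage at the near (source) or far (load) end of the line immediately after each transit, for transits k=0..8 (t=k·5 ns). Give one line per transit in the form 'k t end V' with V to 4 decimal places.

Γ_L=0.200000, Γ_S=-0.142857; launch V₁=2·100/175=1.142857
k=0 src: V=1.1429
k=1 load: inc=1.142857, refl=1.142857·0.200000=0.2286; V=0.000000+1.142857+0.228571=1.3714
k=2 src: inc=0.228571, refl=0.228571·-0.142857=-0.0327; V=1.142857+0.228571+-0.032653=1.3388
k=3 load: inc=-0.032653, refl=-0.032653·0.200000=-0.0065; V=1.371429+-0.032653+-0.006531=1.3322
k=4 src: inc=-0.006531, refl=-0.006531·-0.142857=0.0009; V=1.338776+-0.006531+0.000933=1.3332
k=5 load: inc=0.000933, refl=0.000933·0.200000=0.0002; V=1.332245+0.000933+0.000187=1.3334
k=6 src: inc=0.000187, refl=0.000187·-0.142857=-0.0000; V=1.333178+0.000187+-0.000027=1.3333
k=7 load: inc=-0.000027, refl=-0.000027·0.200000=-0.0000; V=1.333364+-0.000027+-0.000005=1.3333
k=8 src: inc=-0.000005, refl=-0.000005·-0.142857=0.0000; V=1.333338+-0.000005+0.000001=1.3333

0 0 source 1.1429
1 5 load 1.3714
2 10 source 1.3388
3 15 load 1.3322
4 20 source 1.3332
5 25 load 1.3334
6 30 source 1.3333
7 35 load 1.3333
8 40 source 1.3333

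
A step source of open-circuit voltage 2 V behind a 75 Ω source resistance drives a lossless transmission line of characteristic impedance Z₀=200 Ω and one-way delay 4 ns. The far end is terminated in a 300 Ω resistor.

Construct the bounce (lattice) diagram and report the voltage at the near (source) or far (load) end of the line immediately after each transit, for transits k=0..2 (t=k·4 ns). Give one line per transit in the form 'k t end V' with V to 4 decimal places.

Γ_L=0.200000, Γ_S=-0.454545; launch V₁=2·200/275=1.454545
k=0 src: V=1.4545
k=1 load: inc=1.454545, refl=1.454545·0.200000=0.2909; V=0.000000+1.454545+0.290909=1.7455
k=2 src: inc=0.290909, refl=0.290909·-0.454545=-0.1322; V=1.454545+0.290909+-0.132231=1.6132

0 0 source 1.4545
1 4 load 1.7455
2 8 source 1.6132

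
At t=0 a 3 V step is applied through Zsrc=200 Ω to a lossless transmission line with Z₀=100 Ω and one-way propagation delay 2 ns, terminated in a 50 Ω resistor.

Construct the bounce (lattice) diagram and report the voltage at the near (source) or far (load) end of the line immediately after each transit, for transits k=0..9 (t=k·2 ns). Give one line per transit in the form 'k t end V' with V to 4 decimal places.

Γ_L=-0.333333, Γ_S=0.333333; launch V₁=3·100/300=1.000000
k=0 src: V=1.0000
k=1 load: inc=1.000000, refl=1.000000·-0.333333=-0.3333; V=0.000000+1.000000+-0.333333=0.6667
k=2 src: inc=-0.333333, refl=-0.333333·0.333333=-0.1111; V=1.000000+-0.333333+-0.111111=0.5556
k=3 load: inc=-0.111111, refl=-0.111111·-0.333333=0.0370; V=0.666667+-0.111111+0.037037=0.5926
k=4 src: inc=0.037037, refl=0.037037·0.333333=0.0123; V=0.555556+0.037037+0.012346=0.6049
k=5 load: inc=0.012346, refl=0.012346·-0.333333=-0.0041; V=0.592593+0.012346+-0.004115=0.6008
k=6 src: inc=-0.004115, refl=-0.004115·0.333333=-0.0014; V=0.604938+-0.004115+-0.001372=0.5995
k=7 load: inc=-0.001372, refl=-0.001372·-0.333333=0.0005; V=0.600823+-0.001372+0.000457=0.5999
k=8 src: inc=0.000457, refl=0.000457·0.333333=0.0002; V=0.599451+0.000457+0.000152=0.6001
k=9 load: inc=0.000152, refl=0.000152·-0.333333=-0.0001; V=0.599909+0.000152+-0.000051=0.6000

0 0 source 1.0000
1 2 load 0.6667
2 4 source 0.5556
3 6 load 0.5926
4 8 source 0.6049
5 10 load 0.6008
6 12 source 0.5995
7 14 load 0.5999
8 16 source 0.6001
9 18 load 0.6000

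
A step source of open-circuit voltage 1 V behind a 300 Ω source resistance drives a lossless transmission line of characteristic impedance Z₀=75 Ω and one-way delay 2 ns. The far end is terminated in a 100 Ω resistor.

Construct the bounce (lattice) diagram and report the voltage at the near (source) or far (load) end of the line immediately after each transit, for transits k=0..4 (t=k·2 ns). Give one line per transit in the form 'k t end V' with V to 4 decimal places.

0 0 source 0.2000
1 2 load 0.2286
2 4 source 0.2457
3 6 load 0.2482
4 8 source 0.2496

Γ_L=0.142857, Γ_S=0.600000; launch V₁=1·75/375=0.200000
k=0 src: V=0.2000
k=1 load: inc=0.200000, refl=0.200000·0.142857=0.0286; V=0.000000+0.200000+0.028571=0.2286
k=2 src: inc=0.028571, refl=0.028571·0.600000=0.0171; V=0.200000+0.028571+0.017143=0.2457
k=3 load: inc=0.017143, refl=0.017143·0.142857=0.0024; V=0.228571+0.017143+0.002449=0.2482
k=4 src: inc=0.002449, refl=0.002449·0.600000=0.0015; V=0.245714+0.002449+0.001469=0.2496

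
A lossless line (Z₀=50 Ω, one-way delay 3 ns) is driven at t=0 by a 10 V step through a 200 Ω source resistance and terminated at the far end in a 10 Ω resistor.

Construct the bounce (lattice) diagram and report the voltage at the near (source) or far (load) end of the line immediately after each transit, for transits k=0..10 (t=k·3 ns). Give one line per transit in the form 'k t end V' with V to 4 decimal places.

0 0 source 2.0000
1 3 load 0.6667
2 6 source -0.1333
3 9 load 0.4000
4 12 source 0.7200
5 15 load 0.5067
6 18 source 0.3787
7 21 load 0.4640
8 24 source 0.5152
9 27 load 0.4811
10 30 source 0.4606

Γ_L=-0.666667, Γ_S=0.600000; launch V₁=10·50/250=2.000000
k=0 src: V=2.0000
k=1 load: inc=2.000000, refl=2.000000·-0.666667=-1.3333; V=0.000000+2.000000+-1.333333=0.6667
k=2 src: inc=-1.333333, refl=-1.333333·0.600000=-0.8000; V=2.000000+-1.333333+-0.800000=-0.1333
k=3 load: inc=-0.800000, refl=-0.800000·-0.666667=0.5333; V=0.666667+-0.800000+0.533333=0.4000
k=4 src: inc=0.533333, refl=0.533333·0.600000=0.3200; V=-0.133333+0.533333+0.320000=0.7200
k=5 load: inc=0.320000, refl=0.320000·-0.666667=-0.2133; V=0.400000+0.320000+-0.213333=0.5067
k=6 src: inc=-0.213333, refl=-0.213333·0.600000=-0.1280; V=0.720000+-0.213333+-0.128000=0.3787
k=7 load: inc=-0.128000, refl=-0.128000·-0.666667=0.0853; V=0.506667+-0.128000+0.085333=0.4640
k=8 src: inc=0.085333, refl=0.085333·0.600000=0.0512; V=0.378667+0.085333+0.051200=0.5152
k=9 load: inc=0.051200, refl=0.051200·-0.666667=-0.0341; V=0.464000+0.051200+-0.034133=0.4811
k=10 src: inc=-0.034133, refl=-0.034133·0.600000=-0.0205; V=0.515200+-0.034133+-0.020480=0.4606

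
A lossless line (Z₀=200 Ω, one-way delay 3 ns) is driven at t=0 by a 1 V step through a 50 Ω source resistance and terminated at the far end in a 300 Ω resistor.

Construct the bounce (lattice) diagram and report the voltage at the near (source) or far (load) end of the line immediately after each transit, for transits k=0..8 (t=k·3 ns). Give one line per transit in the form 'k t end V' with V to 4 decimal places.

Γ_L=0.200000, Γ_S=-0.600000; launch V₁=1·200/250=0.800000
k=0 src: V=0.8000
k=1 load: inc=0.800000, refl=0.800000·0.200000=0.1600; V=0.000000+0.800000+0.160000=0.9600
k=2 src: inc=0.160000, refl=0.160000·-0.600000=-0.0960; V=0.800000+0.160000+-0.096000=0.8640
k=3 load: inc=-0.096000, refl=-0.096000·0.200000=-0.0192; V=0.960000+-0.096000+-0.019200=0.8448
k=4 src: inc=-0.019200, refl=-0.019200·-0.600000=0.0115; V=0.864000+-0.019200+0.011520=0.8563
k=5 load: inc=0.011520, refl=0.011520·0.200000=0.0023; V=0.844800+0.011520+0.002304=0.8586
k=6 src: inc=0.002304, refl=0.002304·-0.600000=-0.0014; V=0.856320+0.002304+-0.001382=0.8572
k=7 load: inc=-0.001382, refl=-0.001382·0.200000=-0.0003; V=0.858624+-0.001382+-0.000276=0.8570
k=8 src: inc=-0.000276, refl=-0.000276·-0.600000=0.0002; V=0.857242+-0.000276+0.000166=0.8571

0 0 source 0.8000
1 3 load 0.9600
2 6 source 0.8640
3 9 load 0.8448
4 12 source 0.8563
5 15 load 0.8586
6 18 source 0.8572
7 21 load 0.8570
8 24 source 0.8571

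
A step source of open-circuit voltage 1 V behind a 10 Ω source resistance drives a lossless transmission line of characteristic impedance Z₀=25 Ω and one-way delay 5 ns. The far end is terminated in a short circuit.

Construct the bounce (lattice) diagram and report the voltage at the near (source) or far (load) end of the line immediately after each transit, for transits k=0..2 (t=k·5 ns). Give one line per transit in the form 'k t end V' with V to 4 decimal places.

0 0 source 0.7143
1 5 load 0.0000
2 10 source 0.3061

Γ_L=-1.000000, Γ_S=-0.428571; launch V₁=1·25/35=0.714286
k=0 src: V=0.7143
k=1 load: inc=0.714286, refl=0.714286·-1.000000=-0.7143; V=0.000000+0.714286+-0.714286=0.0000
k=2 src: inc=-0.714286, refl=-0.714286·-0.428571=0.3061; V=0.714286+-0.714286+0.306122=0.3061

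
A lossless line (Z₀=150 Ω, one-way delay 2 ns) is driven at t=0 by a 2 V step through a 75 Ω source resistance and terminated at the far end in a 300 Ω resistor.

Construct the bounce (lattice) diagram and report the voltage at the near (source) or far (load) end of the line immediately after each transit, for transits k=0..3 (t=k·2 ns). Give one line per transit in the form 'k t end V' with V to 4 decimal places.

Γ_L=0.333333, Γ_S=-0.333333; launch V₁=2·150/225=1.333333
k=0 src: V=1.3333
k=1 load: inc=1.333333, refl=1.333333·0.333333=0.4444; V=0.000000+1.333333+0.444444=1.7778
k=2 src: inc=0.444444, refl=0.444444·-0.333333=-0.1481; V=1.333333+0.444444+-0.148148=1.6296
k=3 load: inc=-0.148148, refl=-0.148148·0.333333=-0.0494; V=1.777778+-0.148148+-0.049383=1.5802

0 0 source 1.3333
1 2 load 1.7778
2 4 source 1.6296
3 6 load 1.5802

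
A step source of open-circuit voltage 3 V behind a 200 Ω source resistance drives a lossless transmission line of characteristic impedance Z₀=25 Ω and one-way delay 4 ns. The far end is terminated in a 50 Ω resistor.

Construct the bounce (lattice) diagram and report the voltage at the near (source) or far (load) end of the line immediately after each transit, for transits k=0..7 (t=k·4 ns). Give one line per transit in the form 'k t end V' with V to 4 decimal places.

Γ_L=0.333333, Γ_S=0.777778; launch V₁=3·25/225=0.333333
k=0 src: V=0.3333
k=1 load: inc=0.333333, refl=0.333333·0.333333=0.1111; V=0.000000+0.333333+0.111111=0.4444
k=2 src: inc=0.111111, refl=0.111111·0.777778=0.0864; V=0.333333+0.111111+0.086420=0.5309
k=3 load: inc=0.086420, refl=0.086420·0.333333=0.0288; V=0.444444+0.086420+0.028807=0.5597
k=4 src: inc=0.028807, refl=0.028807·0.777778=0.0224; V=0.530864+0.028807+0.022405=0.5821
k=5 load: inc=0.022405, refl=0.022405·0.333333=0.0075; V=0.559671+0.022405+0.007468=0.5895
k=6 src: inc=0.007468, refl=0.007468·0.777778=0.0058; V=0.582076+0.007468+0.005809=0.5954
k=7 load: inc=0.005809, refl=0.005809·0.333333=0.0019; V=0.589544+0.005809+0.001936=0.5973

0 0 source 0.3333
1 4 load 0.4444
2 8 source 0.5309
3 12 load 0.5597
4 16 source 0.5821
5 20 load 0.5895
6 24 source 0.5954
7 28 load 0.5973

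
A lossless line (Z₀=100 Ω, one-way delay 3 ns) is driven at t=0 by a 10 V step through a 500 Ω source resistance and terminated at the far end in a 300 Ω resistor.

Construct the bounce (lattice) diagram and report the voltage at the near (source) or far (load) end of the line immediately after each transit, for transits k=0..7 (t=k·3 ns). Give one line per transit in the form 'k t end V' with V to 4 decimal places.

0 0 source 1.6667
1 3 load 2.5000
2 6 source 3.0556
3 9 load 3.3333
4 12 source 3.5185
5 15 load 3.6111
6 18 source 3.6728
7 21 load 3.7037

Γ_L=0.500000, Γ_S=0.666667; launch V₁=10·100/600=1.666667
k=0 src: V=1.6667
k=1 load: inc=1.666667, refl=1.666667·0.500000=0.8333; V=0.000000+1.666667+0.833333=2.5000
k=2 src: inc=0.833333, refl=0.833333·0.666667=0.5556; V=1.666667+0.833333+0.555556=3.0556
k=3 load: inc=0.555556, refl=0.555556·0.500000=0.2778; V=2.500000+0.555556+0.277778=3.3333
k=4 src: inc=0.277778, refl=0.277778·0.666667=0.1852; V=3.055556+0.277778+0.185185=3.5185
k=5 load: inc=0.185185, refl=0.185185·0.500000=0.0926; V=3.333333+0.185185+0.092593=3.6111
k=6 src: inc=0.092593, refl=0.092593·0.666667=0.0617; V=3.518519+0.092593+0.061728=3.6728
k=7 load: inc=0.061728, refl=0.061728·0.500000=0.0309; V=3.611111+0.061728+0.030864=3.7037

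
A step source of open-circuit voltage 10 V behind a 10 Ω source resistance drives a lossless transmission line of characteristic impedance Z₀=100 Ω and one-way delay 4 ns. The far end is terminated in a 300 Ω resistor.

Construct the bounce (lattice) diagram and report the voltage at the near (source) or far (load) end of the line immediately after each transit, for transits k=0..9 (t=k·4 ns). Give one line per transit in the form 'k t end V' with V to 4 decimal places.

0 0 source 9.0909
1 4 load 13.6364
2 8 source 9.9174
3 12 load 8.0579
4 16 source 9.5793
5 20 load 10.3400
6 24 source 9.7176
7 28 load 9.4064
8 32 source 9.6610
9 36 load 9.7883

Γ_L=0.500000, Γ_S=-0.818182; launch V₁=10·100/110=9.090909
k=0 src: V=9.0909
k=1 load: inc=9.090909, refl=9.090909·0.500000=4.5455; V=0.000000+9.090909+4.545455=13.6364
k=2 src: inc=4.545455, refl=4.545455·-0.818182=-3.7190; V=9.090909+4.545455+-3.719008=9.9174
k=3 load: inc=-3.719008, refl=-3.719008·0.500000=-1.8595; V=13.636364+-3.719008+-1.859504=8.0579
k=4 src: inc=-1.859504, refl=-1.859504·-0.818182=1.5214; V=9.917355+-1.859504+1.521412=9.5793
k=5 load: inc=1.521412, refl=1.521412·0.500000=0.7607; V=8.057851+1.521412+0.760706=10.3400
k=6 src: inc=0.760706, refl=0.760706·-0.818182=-0.6224; V=9.579264+0.760706+-0.622396=9.7176
k=7 load: inc=-0.622396, refl=-0.622396·0.500000=-0.3112; V=10.339970+-0.622396+-0.311198=9.4064
k=8 src: inc=-0.311198, refl=-0.311198·-0.818182=0.2546; V=9.717574+-0.311198+0.254617=9.6610
k=9 load: inc=0.254617, refl=0.254617·0.500000=0.1273; V=9.406376+0.254617+0.127308=9.7883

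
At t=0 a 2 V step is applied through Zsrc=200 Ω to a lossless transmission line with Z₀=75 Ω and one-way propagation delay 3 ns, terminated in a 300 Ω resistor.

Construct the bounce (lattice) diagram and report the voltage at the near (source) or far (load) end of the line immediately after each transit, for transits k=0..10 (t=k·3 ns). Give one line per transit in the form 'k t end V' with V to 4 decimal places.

Γ_L=0.600000, Γ_S=0.454545; launch V₁=2·75/275=0.545455
k=0 src: V=0.5455
k=1 load: inc=0.545455, refl=0.545455·0.600000=0.3273; V=0.000000+0.545455+0.327273=0.8727
k=2 src: inc=0.327273, refl=0.327273·0.454545=0.1488; V=0.545455+0.327273+0.148760=1.0215
k=3 load: inc=0.148760, refl=0.148760·0.600000=0.0893; V=0.872727+0.148760+0.089256=1.1107
k=4 src: inc=0.089256, refl=0.089256·0.454545=0.0406; V=1.021488+0.089256+0.040571=1.1513
k=5 load: inc=0.040571, refl=0.040571·0.600000=0.0243; V=1.110744+0.040571+0.024343=1.1757
k=6 src: inc=0.024343, refl=0.024343·0.454545=0.0111; V=1.151315+0.024343+0.011065=1.1867
k=7 load: inc=0.011065, refl=0.011065·0.600000=0.0066; V=1.175657+0.011065+0.006639=1.1934
k=8 src: inc=0.006639, refl=0.006639·0.454545=0.0030; V=1.186722+0.006639+0.003018=1.1964
k=9 load: inc=0.003018, refl=0.003018·0.600000=0.0018; V=1.193361+0.003018+0.001811=1.1982
k=10 src: inc=0.001811, refl=0.001811·0.454545=0.0008; V=1.196379+0.001811+0.000823=1.1990

0 0 source 0.5455
1 3 load 0.8727
2 6 source 1.0215
3 9 load 1.1107
4 12 source 1.1513
5 15 load 1.1757
6 18 source 1.1867
7 21 load 1.1934
8 24 source 1.1964
9 27 load 1.1982
10 30 source 1.1990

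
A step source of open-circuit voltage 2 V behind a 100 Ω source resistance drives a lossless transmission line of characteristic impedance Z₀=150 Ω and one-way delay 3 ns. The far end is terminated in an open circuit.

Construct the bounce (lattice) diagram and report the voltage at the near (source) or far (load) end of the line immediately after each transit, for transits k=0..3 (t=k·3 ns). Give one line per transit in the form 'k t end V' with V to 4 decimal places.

0 0 source 1.2000
1 3 load 2.4000
2 6 source 2.1600
3 9 load 1.9200

Γ_L=1.000000, Γ_S=-0.200000; launch V₁=2·150/250=1.200000
k=0 src: V=1.2000
k=1 load: inc=1.200000, refl=1.200000·1.000000=1.2000; V=0.000000+1.200000+1.200000=2.4000
k=2 src: inc=1.200000, refl=1.200000·-0.200000=-0.2400; V=1.200000+1.200000+-0.240000=2.1600
k=3 load: inc=-0.240000, refl=-0.240000·1.000000=-0.2400; V=2.400000+-0.240000+-0.240000=1.9200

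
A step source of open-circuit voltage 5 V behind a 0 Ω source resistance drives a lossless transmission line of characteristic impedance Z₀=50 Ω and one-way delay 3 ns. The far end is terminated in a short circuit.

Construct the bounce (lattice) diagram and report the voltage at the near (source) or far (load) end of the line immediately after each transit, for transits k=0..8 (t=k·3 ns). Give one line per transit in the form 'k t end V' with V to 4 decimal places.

0 0 source 5.0000
1 3 load 0.0000
2 6 source 5.0000
3 9 load 0.0000
4 12 source 5.0000
5 15 load 0.0000
6 18 source 5.0000
7 21 load 0.0000
8 24 source 5.0000

Γ_L=-1.000000, Γ_S=-1.000000; launch V₁=5·50/50=5.000000
k=0 src: V=5.0000
k=1 load: inc=5.000000, refl=5.000000·-1.000000=-5.0000; V=0.000000+5.000000+-5.000000=0.0000
k=2 src: inc=-5.000000, refl=-5.000000·-1.000000=5.0000; V=5.000000+-5.000000+5.000000=5.0000
k=3 load: inc=5.000000, refl=5.000000·-1.000000=-5.0000; V=0.000000+5.000000+-5.000000=0.0000
k=4 src: inc=-5.000000, refl=-5.000000·-1.000000=5.0000; V=5.000000+-5.000000+5.000000=5.0000
k=5 load: inc=5.000000, refl=5.000000·-1.000000=-5.0000; V=0.000000+5.000000+-5.000000=0.0000
k=6 src: inc=-5.000000, refl=-5.000000·-1.000000=5.0000; V=5.000000+-5.000000+5.000000=5.0000
k=7 load: inc=5.000000, refl=5.000000·-1.000000=-5.0000; V=0.000000+5.000000+-5.000000=0.0000
k=8 src: inc=-5.000000, refl=-5.000000·-1.000000=5.0000; V=5.000000+-5.000000+5.000000=5.0000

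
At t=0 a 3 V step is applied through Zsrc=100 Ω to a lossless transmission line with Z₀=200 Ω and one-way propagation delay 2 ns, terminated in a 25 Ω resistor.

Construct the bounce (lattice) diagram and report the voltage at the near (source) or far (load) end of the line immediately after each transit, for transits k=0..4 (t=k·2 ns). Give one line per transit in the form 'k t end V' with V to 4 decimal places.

0 0 source 2.0000
1 2 load 0.4444
2 4 source 0.9630
3 6 load 0.5597
4 8 source 0.6941

Γ_L=-0.777778, Γ_S=-0.333333; launch V₁=3·200/300=2.000000
k=0 src: V=2.0000
k=1 load: inc=2.000000, refl=2.000000·-0.777778=-1.5556; V=0.000000+2.000000+-1.555556=0.4444
k=2 src: inc=-1.555556, refl=-1.555556·-0.333333=0.5185; V=2.000000+-1.555556+0.518519=0.9630
k=3 load: inc=0.518519, refl=0.518519·-0.777778=-0.4033; V=0.444444+0.518519+-0.403292=0.5597
k=4 src: inc=-0.403292, refl=-0.403292·-0.333333=0.1344; V=0.962963+-0.403292+0.134431=0.6941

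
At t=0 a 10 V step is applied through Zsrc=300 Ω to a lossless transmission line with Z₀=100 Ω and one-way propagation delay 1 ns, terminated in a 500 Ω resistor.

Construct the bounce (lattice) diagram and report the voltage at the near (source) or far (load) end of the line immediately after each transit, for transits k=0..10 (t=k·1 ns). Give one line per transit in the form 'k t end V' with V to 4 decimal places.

Γ_L=0.666667, Γ_S=0.500000; launch V₁=10·100/400=2.500000
k=0 src: V=2.5000
k=1 load: inc=2.500000, refl=2.500000·0.666667=1.6667; V=0.000000+2.500000+1.666667=4.1667
k=2 src: inc=1.666667, refl=1.666667·0.500000=0.8333; V=2.500000+1.666667+0.833333=5.0000
k=3 load: inc=0.833333, refl=0.833333·0.666667=0.5556; V=4.166667+0.833333+0.555556=5.5556
k=4 src: inc=0.555556, refl=0.555556·0.500000=0.2778; V=5.000000+0.555556+0.277778=5.8333
k=5 load: inc=0.277778, refl=0.277778·0.666667=0.1852; V=5.555556+0.277778+0.185185=6.0185
k=6 src: inc=0.185185, refl=0.185185·0.500000=0.0926; V=5.833333+0.185185+0.092593=6.1111
k=7 load: inc=0.092593, refl=0.092593·0.666667=0.0617; V=6.018519+0.092593+0.061728=6.1728
k=8 src: inc=0.061728, refl=0.061728·0.500000=0.0309; V=6.111111+0.061728+0.030864=6.2037
k=9 load: inc=0.030864, refl=0.030864·0.666667=0.0206; V=6.172840+0.030864+0.020576=6.2243
k=10 src: inc=0.020576, refl=0.020576·0.500000=0.0103; V=6.203704+0.020576+0.010288=6.2346

0 0 source 2.5000
1 1 load 4.1667
2 2 source 5.0000
3 3 load 5.5556
4 4 source 5.8333
5 5 load 6.0185
6 6 source 6.1111
7 7 load 6.1728
8 8 source 6.2037
9 9 load 6.2243
10 10 source 6.2346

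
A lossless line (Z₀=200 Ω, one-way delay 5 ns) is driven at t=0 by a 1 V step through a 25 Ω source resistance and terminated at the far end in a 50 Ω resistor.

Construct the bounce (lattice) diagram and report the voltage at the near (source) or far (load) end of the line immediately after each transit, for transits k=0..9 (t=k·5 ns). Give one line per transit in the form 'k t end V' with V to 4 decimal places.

0 0 source 0.8889
1 5 load 0.3556
2 10 source 0.7704
3 15 load 0.5215
4 20 source 0.7151
5 25 load 0.5989
6 30 source 0.6893
7 35 load 0.6350
8 40 source 0.6772
9 45 load 0.6519

Γ_L=-0.600000, Γ_S=-0.777778; launch V₁=1·200/225=0.888889
k=0 src: V=0.8889
k=1 load: inc=0.888889, refl=0.888889·-0.600000=-0.5333; V=0.000000+0.888889+-0.533333=0.3556
k=2 src: inc=-0.533333, refl=-0.533333·-0.777778=0.4148; V=0.888889+-0.533333+0.414815=0.7704
k=3 load: inc=0.414815, refl=0.414815·-0.600000=-0.2489; V=0.355556+0.414815+-0.248889=0.5215
k=4 src: inc=-0.248889, refl=-0.248889·-0.777778=0.1936; V=0.770370+-0.248889+0.193580=0.7151
k=5 load: inc=0.193580, refl=0.193580·-0.600000=-0.1161; V=0.521481+0.193580+-0.116148=0.5989
k=6 src: inc=-0.116148, refl=-0.116148·-0.777778=0.0903; V=0.715062+-0.116148+0.090337=0.6893
k=7 load: inc=0.090337, refl=0.090337·-0.600000=-0.0542; V=0.598914+0.090337+-0.054202=0.6350
k=8 src: inc=-0.054202, refl=-0.054202·-0.777778=0.0422; V=0.689251+-0.054202+0.042157=0.6772
k=9 load: inc=0.042157, refl=0.042157·-0.600000=-0.0253; V=0.635049+0.042157+-0.025294=0.6519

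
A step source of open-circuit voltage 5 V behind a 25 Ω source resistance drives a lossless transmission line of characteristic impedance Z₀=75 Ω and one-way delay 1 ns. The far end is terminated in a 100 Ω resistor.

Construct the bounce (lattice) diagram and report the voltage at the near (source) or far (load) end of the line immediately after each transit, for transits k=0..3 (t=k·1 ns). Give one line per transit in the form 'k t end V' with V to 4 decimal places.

Γ_L=0.142857, Γ_S=-0.500000; launch V₁=5·75/100=3.750000
k=0 src: V=3.7500
k=1 load: inc=3.750000, refl=3.750000·0.142857=0.5357; V=0.000000+3.750000+0.535714=4.2857
k=2 src: inc=0.535714, refl=0.535714·-0.500000=-0.2679; V=3.750000+0.535714+-0.267857=4.0179
k=3 load: inc=-0.267857, refl=-0.267857·0.142857=-0.0383; V=4.285714+-0.267857+-0.038265=3.9796

0 0 source 3.7500
1 1 load 4.2857
2 2 source 4.0179
3 3 load 3.9796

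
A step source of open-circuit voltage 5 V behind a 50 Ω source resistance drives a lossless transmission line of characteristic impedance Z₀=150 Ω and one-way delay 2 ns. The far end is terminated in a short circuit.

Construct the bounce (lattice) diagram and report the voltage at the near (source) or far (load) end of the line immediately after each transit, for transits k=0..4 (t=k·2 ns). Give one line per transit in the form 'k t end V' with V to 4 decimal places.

Γ_L=-1.000000, Γ_S=-0.500000; launch V₁=5·150/200=3.750000
k=0 src: V=3.7500
k=1 load: inc=3.750000, refl=3.750000·-1.000000=-3.7500; V=0.000000+3.750000+-3.750000=0.0000
k=2 src: inc=-3.750000, refl=-3.750000·-0.500000=1.8750; V=3.750000+-3.750000+1.875000=1.8750
k=3 load: inc=1.875000, refl=1.875000·-1.000000=-1.8750; V=0.000000+1.875000+-1.875000=0.0000
k=4 src: inc=-1.875000, refl=-1.875000·-0.500000=0.9375; V=1.875000+-1.875000+0.937500=0.9375

0 0 source 3.7500
1 2 load 0.0000
2 4 source 1.8750
3 6 load 0.0000
4 8 source 0.9375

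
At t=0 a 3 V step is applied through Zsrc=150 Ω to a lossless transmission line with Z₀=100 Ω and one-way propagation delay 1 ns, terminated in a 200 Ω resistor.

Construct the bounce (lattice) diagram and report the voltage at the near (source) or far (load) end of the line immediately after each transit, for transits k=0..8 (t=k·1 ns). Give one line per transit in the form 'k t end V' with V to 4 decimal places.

Γ_L=0.333333, Γ_S=0.200000; launch V₁=3·100/250=1.200000
k=0 src: V=1.2000
k=1 load: inc=1.200000, refl=1.200000·0.333333=0.4000; V=0.000000+1.200000+0.400000=1.6000
k=2 src: inc=0.400000, refl=0.400000·0.200000=0.0800; V=1.200000+0.400000+0.080000=1.6800
k=3 load: inc=0.080000, refl=0.080000·0.333333=0.0267; V=1.600000+0.080000+0.026667=1.7067
k=4 src: inc=0.026667, refl=0.026667·0.200000=0.0053; V=1.680000+0.026667+0.005333=1.7120
k=5 load: inc=0.005333, refl=0.005333·0.333333=0.0018; V=1.706667+0.005333+0.001778=1.7138
k=6 src: inc=0.001778, refl=0.001778·0.200000=0.0004; V=1.712000+0.001778+0.000356=1.7141
k=7 load: inc=0.000356, refl=0.000356·0.333333=0.0001; V=1.713778+0.000356+0.000119=1.7143
k=8 src: inc=0.000119, refl=0.000119·0.200000=0.0000; V=1.714133+0.000119+0.000024=1.7143

0 0 source 1.2000
1 1 load 1.6000
2 2 source 1.6800
3 3 load 1.7067
4 4 source 1.7120
5 5 load 1.7138
6 6 source 1.7141
7 7 load 1.7143
8 8 source 1.7143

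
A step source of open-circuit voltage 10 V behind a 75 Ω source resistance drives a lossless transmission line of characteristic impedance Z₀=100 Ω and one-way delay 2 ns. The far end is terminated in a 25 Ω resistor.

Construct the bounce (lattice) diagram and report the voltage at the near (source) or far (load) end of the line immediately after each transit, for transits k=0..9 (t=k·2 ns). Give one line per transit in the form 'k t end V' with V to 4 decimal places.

Γ_L=-0.600000, Γ_S=-0.142857; launch V₁=10·100/175=5.714286
k=0 src: V=5.7143
k=1 load: inc=5.714286, refl=5.714286·-0.600000=-3.4286; V=0.000000+5.714286+-3.428571=2.2857
k=2 src: inc=-3.428571, refl=-3.428571·-0.142857=0.4898; V=5.714286+-3.428571+0.489796=2.7755
k=3 load: inc=0.489796, refl=0.489796·-0.600000=-0.2939; V=2.285714+0.489796+-0.293878=2.4816
k=4 src: inc=-0.293878, refl=-0.293878·-0.142857=0.0420; V=2.775510+-0.293878+0.041983=2.5236
k=5 load: inc=0.041983, refl=0.041983·-0.600000=-0.0252; V=2.481633+0.041983+-0.025190=2.4984
k=6 src: inc=-0.025190, refl=-0.025190·-0.142857=0.0036; V=2.523615+-0.025190+0.003599=2.5020
k=7 load: inc=0.003599, refl=0.003599·-0.600000=-0.0022; V=2.498426+0.003599+-0.002159=2.4999
k=8 src: inc=-0.002159, refl=-0.002159·-0.142857=0.0003; V=2.502024+-0.002159+0.000308=2.5002
k=9 load: inc=0.000308, refl=0.000308·-0.600000=-0.0002; V=2.499865+0.000308+-0.000185=2.5000

0 0 source 5.7143
1 2 load 2.2857
2 4 source 2.7755
3 6 load 2.4816
4 8 source 2.5236
5 10 load 2.4984
6 12 source 2.5020
7 14 load 2.4999
8 16 source 2.5002
9 18 load 2.5000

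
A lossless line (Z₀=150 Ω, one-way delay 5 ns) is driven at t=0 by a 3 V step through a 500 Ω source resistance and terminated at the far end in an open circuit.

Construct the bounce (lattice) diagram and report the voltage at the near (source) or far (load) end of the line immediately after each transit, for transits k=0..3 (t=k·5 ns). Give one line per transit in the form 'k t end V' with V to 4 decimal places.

0 0 source 0.6923
1 5 load 1.3846
2 10 source 1.7574
3 15 load 2.1302

Γ_L=1.000000, Γ_S=0.538462; launch V₁=3·150/650=0.692308
k=0 src: V=0.6923
k=1 load: inc=0.692308, refl=0.692308·1.000000=0.6923; V=0.000000+0.692308+0.692308=1.3846
k=2 src: inc=0.692308, refl=0.692308·0.538462=0.3728; V=0.692308+0.692308+0.372781=1.7574
k=3 load: inc=0.372781, refl=0.372781·1.000000=0.3728; V=1.384615+0.372781+0.372781=2.1302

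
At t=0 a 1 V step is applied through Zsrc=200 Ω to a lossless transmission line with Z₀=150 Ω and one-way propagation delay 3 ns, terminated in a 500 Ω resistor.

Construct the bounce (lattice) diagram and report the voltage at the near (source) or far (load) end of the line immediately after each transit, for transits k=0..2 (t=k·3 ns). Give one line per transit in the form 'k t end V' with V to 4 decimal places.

0 0 source 0.4286
1 3 load 0.6593
2 6 source 0.6923

Γ_L=0.538462, Γ_S=0.142857; launch V₁=1·150/350=0.428571
k=0 src: V=0.4286
k=1 load: inc=0.428571, refl=0.428571·0.538462=0.2308; V=0.000000+0.428571+0.230769=0.6593
k=2 src: inc=0.230769, refl=0.230769·0.142857=0.0330; V=0.428571+0.230769+0.032967=0.6923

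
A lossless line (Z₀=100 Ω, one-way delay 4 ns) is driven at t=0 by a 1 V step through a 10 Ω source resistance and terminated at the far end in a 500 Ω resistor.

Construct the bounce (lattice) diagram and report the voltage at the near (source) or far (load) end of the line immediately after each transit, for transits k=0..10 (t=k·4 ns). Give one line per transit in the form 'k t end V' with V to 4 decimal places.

0 0 source 0.9091
1 4 load 1.5152
2 8 source 1.0193
3 12 load 0.6887
4 16 source 0.9592
5 20 load 1.1395
6 24 source 0.9920
7 28 load 0.8936
8 32 source 0.9741
9 36 load 1.0277
10 40 source 0.9838

Γ_L=0.666667, Γ_S=-0.818182; launch V₁=1·100/110=0.909091
k=0 src: V=0.9091
k=1 load: inc=0.909091, refl=0.909091·0.666667=0.6061; V=0.000000+0.909091+0.606061=1.5152
k=2 src: inc=0.606061, refl=0.606061·-0.818182=-0.4959; V=0.909091+0.606061+-0.495868=1.0193
k=3 load: inc=-0.495868, refl=-0.495868·0.666667=-0.3306; V=1.515152+-0.495868+-0.330579=0.6887
k=4 src: inc=-0.330579, refl=-0.330579·-0.818182=0.2705; V=1.019284+-0.330579+0.270473=0.9592
k=5 load: inc=0.270473, refl=0.270473·0.666667=0.1803; V=0.688705+0.270473+0.180316=1.1395
k=6 src: inc=0.180316, refl=0.180316·-0.818182=-0.1475; V=0.959179+0.180316+-0.147531=0.9920
k=7 load: inc=-0.147531, refl=-0.147531·0.666667=-0.0984; V=1.139494+-0.147531+-0.098354=0.8936
k=8 src: inc=-0.098354, refl=-0.098354·-0.818182=0.0805; V=0.991963+-0.098354+0.080471=0.9741
k=9 load: inc=0.080471, refl=0.080471·0.666667=0.0536; V=0.893609+0.080471+0.053648=1.0277
k=10 src: inc=0.053648, refl=0.053648·-0.818182=-0.0439; V=0.974081+0.053648+-0.043893=0.9838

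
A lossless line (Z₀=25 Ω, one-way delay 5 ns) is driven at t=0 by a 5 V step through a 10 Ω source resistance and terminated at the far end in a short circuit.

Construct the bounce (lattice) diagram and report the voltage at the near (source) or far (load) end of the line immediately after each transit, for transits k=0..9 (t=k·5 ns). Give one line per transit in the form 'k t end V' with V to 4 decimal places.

Γ_L=-1.000000, Γ_S=-0.428571; launch V₁=5·25/35=3.571429
k=0 src: V=3.5714
k=1 load: inc=3.571429, refl=3.571429·-1.000000=-3.5714; V=0.000000+3.571429+-3.571429=0.0000
k=2 src: inc=-3.571429, refl=-3.571429·-0.428571=1.5306; V=3.571429+-3.571429+1.530612=1.5306
k=3 load: inc=1.530612, refl=1.530612·-1.000000=-1.5306; V=0.000000+1.530612+-1.530612=0.0000
k=4 src: inc=-1.530612, refl=-1.530612·-0.428571=0.6560; V=1.530612+-1.530612+0.655977=0.6560
k=5 load: inc=0.655977, refl=0.655977·-1.000000=-0.6560; V=0.000000+0.655977+-0.655977=0.0000
k=6 src: inc=-0.655977, refl=-0.655977·-0.428571=0.2811; V=0.655977+-0.655977+0.281133=0.2811
k=7 load: inc=0.281133, refl=0.281133·-1.000000=-0.2811; V=0.000000+0.281133+-0.281133=0.0000
k=8 src: inc=-0.281133, refl=-0.281133·-0.428571=0.1205; V=0.281133+-0.281133+0.120486=0.1205
k=9 load: inc=0.120486, refl=0.120486·-1.000000=-0.1205; V=0.000000+0.120486+-0.120486=0.0000

0 0 source 3.5714
1 5 load 0.0000
2 10 source 1.5306
3 15 load 0.0000
4 20 source 0.6560
5 25 load 0.0000
6 30 source 0.2811
7 35 load 0.0000
8 40 source 0.1205
9 45 load 0.0000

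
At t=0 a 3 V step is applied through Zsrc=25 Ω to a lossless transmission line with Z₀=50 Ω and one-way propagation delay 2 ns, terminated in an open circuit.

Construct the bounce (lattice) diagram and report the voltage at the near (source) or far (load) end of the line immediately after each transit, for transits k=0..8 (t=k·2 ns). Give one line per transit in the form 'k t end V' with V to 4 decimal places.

0 0 source 2.0000
1 2 load 4.0000
2 4 source 3.3333
3 6 load 2.6667
4 8 source 2.8889
5 10 load 3.1111
6 12 source 3.0370
7 14 load 2.9630
8 16 source 2.9877

Γ_L=1.000000, Γ_S=-0.333333; launch V₁=3·50/75=2.000000
k=0 src: V=2.0000
k=1 load: inc=2.000000, refl=2.000000·1.000000=2.0000; V=0.000000+2.000000+2.000000=4.0000
k=2 src: inc=2.000000, refl=2.000000·-0.333333=-0.6667; V=2.000000+2.000000+-0.666667=3.3333
k=3 load: inc=-0.666667, refl=-0.666667·1.000000=-0.6667; V=4.000000+-0.666667+-0.666667=2.6667
k=4 src: inc=-0.666667, refl=-0.666667·-0.333333=0.2222; V=3.333333+-0.666667+0.222222=2.8889
k=5 load: inc=0.222222, refl=0.222222·1.000000=0.2222; V=2.666667+0.222222+0.222222=3.1111
k=6 src: inc=0.222222, refl=0.222222·-0.333333=-0.0741; V=2.888889+0.222222+-0.074074=3.0370
k=7 load: inc=-0.074074, refl=-0.074074·1.000000=-0.0741; V=3.111111+-0.074074+-0.074074=2.9630
k=8 src: inc=-0.074074, refl=-0.074074·-0.333333=0.0247; V=3.037037+-0.074074+0.024691=2.9877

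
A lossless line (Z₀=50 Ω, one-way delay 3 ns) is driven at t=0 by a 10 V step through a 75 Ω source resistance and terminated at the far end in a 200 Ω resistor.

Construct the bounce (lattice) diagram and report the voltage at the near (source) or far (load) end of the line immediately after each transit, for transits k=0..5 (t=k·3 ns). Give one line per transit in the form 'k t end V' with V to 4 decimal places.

0 0 source 4.0000
1 3 load 6.4000
2 6 source 6.8800
3 9 load 7.1680
4 12 source 7.2256
5 15 load 7.2602

Γ_L=0.600000, Γ_S=0.200000; launch V₁=10·50/125=4.000000
k=0 src: V=4.0000
k=1 load: inc=4.000000, refl=4.000000·0.600000=2.4000; V=0.000000+4.000000+2.400000=6.4000
k=2 src: inc=2.400000, refl=2.400000·0.200000=0.4800; V=4.000000+2.400000+0.480000=6.8800
k=3 load: inc=0.480000, refl=0.480000·0.600000=0.2880; V=6.400000+0.480000+0.288000=7.1680
k=4 src: inc=0.288000, refl=0.288000·0.200000=0.0576; V=6.880000+0.288000+0.057600=7.2256
k=5 load: inc=0.057600, refl=0.057600·0.600000=0.0346; V=7.168000+0.057600+0.034560=7.2602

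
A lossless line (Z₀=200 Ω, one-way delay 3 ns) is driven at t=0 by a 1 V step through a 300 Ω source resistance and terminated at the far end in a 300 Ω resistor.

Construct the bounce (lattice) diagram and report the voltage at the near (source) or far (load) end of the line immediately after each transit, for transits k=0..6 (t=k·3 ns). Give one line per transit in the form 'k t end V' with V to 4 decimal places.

Γ_L=0.200000, Γ_S=0.200000; launch V₁=1·200/500=0.400000
k=0 src: V=0.4000
k=1 load: inc=0.400000, refl=0.400000·0.200000=0.0800; V=0.000000+0.400000+0.080000=0.4800
k=2 src: inc=0.080000, refl=0.080000·0.200000=0.0160; V=0.400000+0.080000+0.016000=0.4960
k=3 load: inc=0.016000, refl=0.016000·0.200000=0.0032; V=0.480000+0.016000+0.003200=0.4992
k=4 src: inc=0.003200, refl=0.003200·0.200000=0.0006; V=0.496000+0.003200+0.000640=0.4998
k=5 load: inc=0.000640, refl=0.000640·0.200000=0.0001; V=0.499200+0.000640+0.000128=0.5000
k=6 src: inc=0.000128, refl=0.000128·0.200000=0.0000; V=0.499840+0.000128+0.000026=0.5000

0 0 source 0.4000
1 3 load 0.4800
2 6 source 0.4960
3 9 load 0.4992
4 12 source 0.4998
5 15 load 0.5000
6 18 source 0.5000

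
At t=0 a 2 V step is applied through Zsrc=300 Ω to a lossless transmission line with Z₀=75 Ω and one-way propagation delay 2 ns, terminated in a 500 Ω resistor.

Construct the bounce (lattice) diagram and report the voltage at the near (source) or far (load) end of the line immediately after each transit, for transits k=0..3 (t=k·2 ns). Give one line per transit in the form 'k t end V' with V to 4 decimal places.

0 0 source 0.4000
1 2 load 0.6957
2 4 source 0.8730
3 6 load 1.0042

Γ_L=0.739130, Γ_S=0.600000; launch V₁=2·75/375=0.400000
k=0 src: V=0.4000
k=1 load: inc=0.400000, refl=0.400000·0.739130=0.2957; V=0.000000+0.400000+0.295652=0.6957
k=2 src: inc=0.295652, refl=0.295652·0.600000=0.1774; V=0.400000+0.295652+0.177391=0.8730
k=3 load: inc=0.177391, refl=0.177391·0.739130=0.1311; V=0.695652+0.177391+0.131115=1.0042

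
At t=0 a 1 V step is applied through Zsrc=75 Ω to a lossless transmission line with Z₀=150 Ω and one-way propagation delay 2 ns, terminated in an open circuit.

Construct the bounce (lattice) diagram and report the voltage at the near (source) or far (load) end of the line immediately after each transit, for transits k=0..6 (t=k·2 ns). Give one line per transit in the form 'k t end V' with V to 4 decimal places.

Γ_L=1.000000, Γ_S=-0.333333; launch V₁=1·150/225=0.666667
k=0 src: V=0.6667
k=1 load: inc=0.666667, refl=0.666667·1.000000=0.6667; V=0.000000+0.666667+0.666667=1.3333
k=2 src: inc=0.666667, refl=0.666667·-0.333333=-0.2222; V=0.666667+0.666667+-0.222222=1.1111
k=3 load: inc=-0.222222, refl=-0.222222·1.000000=-0.2222; V=1.333333+-0.222222+-0.222222=0.8889
k=4 src: inc=-0.222222, refl=-0.222222·-0.333333=0.0741; V=1.111111+-0.222222+0.074074=0.9630
k=5 load: inc=0.074074, refl=0.074074·1.000000=0.0741; V=0.888889+0.074074+0.074074=1.0370
k=6 src: inc=0.074074, refl=0.074074·-0.333333=-0.0247; V=0.962963+0.074074+-0.024691=1.0123

0 0 source 0.6667
1 2 load 1.3333
2 4 source 1.1111
3 6 load 0.8889
4 8 source 0.9630
5 10 load 1.0370
6 12 source 1.0123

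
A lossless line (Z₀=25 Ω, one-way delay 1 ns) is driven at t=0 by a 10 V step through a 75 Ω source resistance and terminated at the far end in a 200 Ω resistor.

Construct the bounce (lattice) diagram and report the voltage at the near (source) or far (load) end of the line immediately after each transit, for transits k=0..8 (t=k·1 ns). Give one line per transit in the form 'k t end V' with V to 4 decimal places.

0 0 source 2.5000
1 1 load 4.4444
2 2 source 5.4167
3 3 load 6.1728
4 4 source 6.5509
5 5 load 6.8450
6 6 source 6.9920
7 7 load 7.1064
8 8 source 7.1636

Γ_L=0.777778, Γ_S=0.500000; launch V₁=10·25/100=2.500000
k=0 src: V=2.5000
k=1 load: inc=2.500000, refl=2.500000·0.777778=1.9444; V=0.000000+2.500000+1.944444=4.4444
k=2 src: inc=1.944444, refl=1.944444·0.500000=0.9722; V=2.500000+1.944444+0.972222=5.4167
k=3 load: inc=0.972222, refl=0.972222·0.777778=0.7562; V=4.444444+0.972222+0.756173=6.1728
k=4 src: inc=0.756173, refl=0.756173·0.500000=0.3781; V=5.416667+0.756173+0.378086=6.5509
k=5 load: inc=0.378086, refl=0.378086·0.777778=0.2941; V=6.172840+0.378086+0.294067=6.8450
k=6 src: inc=0.294067, refl=0.294067·0.500000=0.1470; V=6.550926+0.294067+0.147034=6.9920
k=7 load: inc=0.147034, refl=0.147034·0.777778=0.1144; V=6.844993+0.147034+0.114359=7.1064
k=8 src: inc=0.114359, refl=0.114359·0.500000=0.0572; V=6.992027+0.114359+0.057180=7.1636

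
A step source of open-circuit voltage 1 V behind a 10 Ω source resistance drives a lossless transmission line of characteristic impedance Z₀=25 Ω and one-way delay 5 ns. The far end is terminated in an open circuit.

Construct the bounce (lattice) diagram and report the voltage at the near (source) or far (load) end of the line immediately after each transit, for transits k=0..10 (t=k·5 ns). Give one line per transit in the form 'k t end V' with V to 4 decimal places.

Γ_L=1.000000, Γ_S=-0.428571; launch V₁=1·25/35=0.714286
k=0 src: V=0.7143
k=1 load: inc=0.714286, refl=0.714286·1.000000=0.7143; V=0.000000+0.714286+0.714286=1.4286
k=2 src: inc=0.714286, refl=0.714286·-0.428571=-0.3061; V=0.714286+0.714286+-0.306122=1.1224
k=3 load: inc=-0.306122, refl=-0.306122·1.000000=-0.3061; V=1.428571+-0.306122+-0.306122=0.8163
k=4 src: inc=-0.306122, refl=-0.306122·-0.428571=0.1312; V=1.122449+-0.306122+0.131195=0.9475
k=5 load: inc=0.131195, refl=0.131195·1.000000=0.1312; V=0.816327+0.131195+0.131195=1.0787
k=6 src: inc=0.131195, refl=0.131195·-0.428571=-0.0562; V=0.947522+0.131195+-0.056227=1.0225
k=7 load: inc=-0.056227, refl=-0.056227·1.000000=-0.0562; V=1.078717+-0.056227+-0.056227=0.9663
k=8 src: inc=-0.056227, refl=-0.056227·-0.428571=0.0241; V=1.022491+-0.056227+0.024097=0.9904
k=9 load: inc=0.024097, refl=0.024097·1.000000=0.0241; V=0.966264+0.024097+0.024097=1.0145
k=10 src: inc=0.024097, refl=0.024097·-0.428571=-0.0103; V=0.990361+0.024097+-0.010327=1.0041

0 0 source 0.7143
1 5 load 1.4286
2 10 source 1.1224
3 15 load 0.8163
4 20 source 0.9475
5 25 load 1.0787
6 30 source 1.0225
7 35 load 0.9663
8 40 source 0.9904
9 45 load 1.0145
10 50 source 1.0041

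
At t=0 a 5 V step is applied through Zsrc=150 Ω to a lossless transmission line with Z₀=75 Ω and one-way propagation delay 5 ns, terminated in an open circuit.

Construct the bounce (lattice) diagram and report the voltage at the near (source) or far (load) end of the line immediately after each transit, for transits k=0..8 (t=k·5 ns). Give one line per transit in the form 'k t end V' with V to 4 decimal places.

Γ_L=1.000000, Γ_S=0.333333; launch V₁=5·75/225=1.666667
k=0 src: V=1.6667
k=1 load: inc=1.666667, refl=1.666667·1.000000=1.6667; V=0.000000+1.666667+1.666667=3.3333
k=2 src: inc=1.666667, refl=1.666667·0.333333=0.5556; V=1.666667+1.666667+0.555556=3.8889
k=3 load: inc=0.555556, refl=0.555556·1.000000=0.5556; V=3.333333+0.555556+0.555556=4.4444
k=4 src: inc=0.555556, refl=0.555556·0.333333=0.1852; V=3.888889+0.555556+0.185185=4.6296
k=5 load: inc=0.185185, refl=0.185185·1.000000=0.1852; V=4.444444+0.185185+0.185185=4.8148
k=6 src: inc=0.185185, refl=0.185185·0.333333=0.0617; V=4.629630+0.185185+0.061728=4.8765
k=7 load: inc=0.061728, refl=0.061728·1.000000=0.0617; V=4.814815+0.061728+0.061728=4.9383
k=8 src: inc=0.061728, refl=0.061728·0.333333=0.0206; V=4.876543+0.061728+0.020576=4.9588

0 0 source 1.6667
1 5 load 3.3333
2 10 source 3.8889
3 15 load 4.4444
4 20 source 4.6296
5 25 load 4.8148
6 30 source 4.8765
7 35 load 4.9383
8 40 source 4.9588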